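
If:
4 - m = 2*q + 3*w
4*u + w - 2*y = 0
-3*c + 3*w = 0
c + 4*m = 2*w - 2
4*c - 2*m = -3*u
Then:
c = -6*y/11 - 4/11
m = -3*y/22 - 13/22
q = 39*y/44 + 125/44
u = 7*y/11 + 1/11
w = -6*y/11 - 4/11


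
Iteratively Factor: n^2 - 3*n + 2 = (n - 1)*(n - 2)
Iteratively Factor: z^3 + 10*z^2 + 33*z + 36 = (z + 3)*(z^2 + 7*z + 12) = (z + 3)^2*(z + 4)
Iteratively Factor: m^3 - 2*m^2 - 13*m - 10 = (m + 1)*(m^2 - 3*m - 10) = (m - 5)*(m + 1)*(m + 2)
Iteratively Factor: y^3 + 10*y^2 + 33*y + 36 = (y + 3)*(y^2 + 7*y + 12) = (y + 3)^2*(y + 4)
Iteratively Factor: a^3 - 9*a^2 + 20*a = (a)*(a^2 - 9*a + 20) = a*(a - 4)*(a - 5)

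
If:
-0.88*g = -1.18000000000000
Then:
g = 1.34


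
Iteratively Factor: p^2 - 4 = (p + 2)*(p - 2)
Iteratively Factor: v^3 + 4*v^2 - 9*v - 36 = (v + 4)*(v^2 - 9) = (v - 3)*(v + 4)*(v + 3)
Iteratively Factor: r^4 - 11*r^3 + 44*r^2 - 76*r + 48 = (r - 4)*(r^3 - 7*r^2 + 16*r - 12) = (r - 4)*(r - 2)*(r^2 - 5*r + 6) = (r - 4)*(r - 2)^2*(r - 3)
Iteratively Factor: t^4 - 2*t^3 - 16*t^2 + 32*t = (t)*(t^3 - 2*t^2 - 16*t + 32) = t*(t - 4)*(t^2 + 2*t - 8) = t*(t - 4)*(t - 2)*(t + 4)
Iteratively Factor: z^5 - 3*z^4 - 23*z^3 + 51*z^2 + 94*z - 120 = (z - 5)*(z^4 + 2*z^3 - 13*z^2 - 14*z + 24) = (z - 5)*(z + 2)*(z^3 - 13*z + 12) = (z - 5)*(z - 1)*(z + 2)*(z^2 + z - 12) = (z - 5)*(z - 1)*(z + 2)*(z + 4)*(z - 3)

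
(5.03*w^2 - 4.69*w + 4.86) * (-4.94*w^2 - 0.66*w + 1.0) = -24.8482*w^4 + 19.8488*w^3 - 15.883*w^2 - 7.8976*w + 4.86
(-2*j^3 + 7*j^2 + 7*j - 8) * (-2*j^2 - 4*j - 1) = 4*j^5 - 6*j^4 - 40*j^3 - 19*j^2 + 25*j + 8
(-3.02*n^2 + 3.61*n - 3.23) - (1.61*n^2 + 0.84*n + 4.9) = -4.63*n^2 + 2.77*n - 8.13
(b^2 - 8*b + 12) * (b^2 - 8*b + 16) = b^4 - 16*b^3 + 92*b^2 - 224*b + 192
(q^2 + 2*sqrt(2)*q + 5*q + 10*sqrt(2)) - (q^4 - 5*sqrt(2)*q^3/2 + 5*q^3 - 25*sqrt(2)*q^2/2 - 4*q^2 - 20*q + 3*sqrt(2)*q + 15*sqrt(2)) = -q^4 - 5*q^3 + 5*sqrt(2)*q^3/2 + 5*q^2 + 25*sqrt(2)*q^2/2 - sqrt(2)*q + 25*q - 5*sqrt(2)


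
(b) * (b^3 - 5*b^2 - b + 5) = b^4 - 5*b^3 - b^2 + 5*b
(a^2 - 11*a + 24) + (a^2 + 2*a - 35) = 2*a^2 - 9*a - 11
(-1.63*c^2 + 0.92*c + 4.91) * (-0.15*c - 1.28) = 0.2445*c^3 + 1.9484*c^2 - 1.9141*c - 6.2848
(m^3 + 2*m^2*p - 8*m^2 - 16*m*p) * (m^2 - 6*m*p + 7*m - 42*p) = m^5 - 4*m^4*p - m^4 - 12*m^3*p^2 + 4*m^3*p - 56*m^3 + 12*m^2*p^2 + 224*m^2*p + 672*m*p^2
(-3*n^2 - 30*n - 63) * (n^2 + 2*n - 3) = -3*n^4 - 36*n^3 - 114*n^2 - 36*n + 189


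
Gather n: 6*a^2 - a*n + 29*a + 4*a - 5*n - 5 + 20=6*a^2 + 33*a + n*(-a - 5) + 15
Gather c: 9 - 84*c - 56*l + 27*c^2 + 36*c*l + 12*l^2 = 27*c^2 + c*(36*l - 84) + 12*l^2 - 56*l + 9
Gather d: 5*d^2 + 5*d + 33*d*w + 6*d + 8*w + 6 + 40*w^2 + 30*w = 5*d^2 + d*(33*w + 11) + 40*w^2 + 38*w + 6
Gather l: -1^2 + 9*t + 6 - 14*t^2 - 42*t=-14*t^2 - 33*t + 5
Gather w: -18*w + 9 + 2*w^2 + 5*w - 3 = 2*w^2 - 13*w + 6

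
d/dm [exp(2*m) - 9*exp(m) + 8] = (2*exp(m) - 9)*exp(m)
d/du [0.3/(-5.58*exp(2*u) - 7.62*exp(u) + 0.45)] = (3.348*exp(u) + 2.286)*exp(u)/(5.58*exp(2*u) + 7.62*exp(u) - 0.45)^2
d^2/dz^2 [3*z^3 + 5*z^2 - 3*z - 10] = 18*z + 10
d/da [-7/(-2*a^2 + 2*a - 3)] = 14*(1 - 2*a)/(2*a^2 - 2*a + 3)^2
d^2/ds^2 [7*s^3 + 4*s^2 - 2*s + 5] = 42*s + 8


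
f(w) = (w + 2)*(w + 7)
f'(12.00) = 33.00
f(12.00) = 266.00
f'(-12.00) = -15.00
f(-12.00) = 50.00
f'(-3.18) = 2.64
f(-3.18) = -4.51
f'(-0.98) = 7.04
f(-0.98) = 6.14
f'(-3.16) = 2.68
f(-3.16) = -4.45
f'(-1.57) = 5.86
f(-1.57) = 2.33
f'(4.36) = 17.72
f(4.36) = 72.25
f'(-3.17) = 2.66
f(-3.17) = -4.48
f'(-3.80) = 1.40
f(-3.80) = -5.76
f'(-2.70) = 3.60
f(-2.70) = -3.01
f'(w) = 2*w + 9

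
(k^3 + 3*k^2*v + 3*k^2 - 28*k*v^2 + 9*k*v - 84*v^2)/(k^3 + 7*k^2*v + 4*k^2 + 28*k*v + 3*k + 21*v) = (k - 4*v)/(k + 1)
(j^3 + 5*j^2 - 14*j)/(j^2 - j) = (j^2 + 5*j - 14)/(j - 1)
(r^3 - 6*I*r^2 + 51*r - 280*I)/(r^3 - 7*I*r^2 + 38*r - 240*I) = (r + 7*I)/(r + 6*I)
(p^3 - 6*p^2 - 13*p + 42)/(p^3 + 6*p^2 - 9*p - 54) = (p^2 - 9*p + 14)/(p^2 + 3*p - 18)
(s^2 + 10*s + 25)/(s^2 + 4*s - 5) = (s + 5)/(s - 1)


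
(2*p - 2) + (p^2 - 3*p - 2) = p^2 - p - 4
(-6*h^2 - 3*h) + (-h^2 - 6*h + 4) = -7*h^2 - 9*h + 4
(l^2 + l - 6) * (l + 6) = l^3 + 7*l^2 - 36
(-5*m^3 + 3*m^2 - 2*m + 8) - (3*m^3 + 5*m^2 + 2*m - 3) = -8*m^3 - 2*m^2 - 4*m + 11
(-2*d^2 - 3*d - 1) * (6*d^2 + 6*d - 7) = -12*d^4 - 30*d^3 - 10*d^2 + 15*d + 7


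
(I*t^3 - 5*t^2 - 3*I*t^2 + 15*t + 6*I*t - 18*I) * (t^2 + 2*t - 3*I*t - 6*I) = I*t^5 - 2*t^4 - I*t^4 + 2*t^3 + 15*I*t^3 + 30*t^2 - 21*I*t^2 - 18*t - 126*I*t - 108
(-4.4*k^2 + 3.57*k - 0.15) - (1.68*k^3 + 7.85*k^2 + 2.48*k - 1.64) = -1.68*k^3 - 12.25*k^2 + 1.09*k + 1.49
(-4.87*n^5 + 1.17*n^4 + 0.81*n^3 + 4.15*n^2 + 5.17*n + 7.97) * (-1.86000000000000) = 9.0582*n^5 - 2.1762*n^4 - 1.5066*n^3 - 7.719*n^2 - 9.6162*n - 14.8242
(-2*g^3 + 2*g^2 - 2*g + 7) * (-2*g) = 4*g^4 - 4*g^3 + 4*g^2 - 14*g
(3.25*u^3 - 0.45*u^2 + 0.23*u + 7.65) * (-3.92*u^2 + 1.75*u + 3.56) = -12.74*u^5 + 7.4515*u^4 + 9.8809*u^3 - 31.1875*u^2 + 14.2063*u + 27.234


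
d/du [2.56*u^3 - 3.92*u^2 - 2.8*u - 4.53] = 7.68*u^2 - 7.84*u - 2.8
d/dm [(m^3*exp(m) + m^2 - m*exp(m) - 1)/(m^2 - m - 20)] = (m^5*exp(m) - 23*m^3*exp(m) - 58*m^2*exp(m) - m^2 + 20*m*exp(m) - 38*m + 20*exp(m) - 1)/(m^4 - 2*m^3 - 39*m^2 + 40*m + 400)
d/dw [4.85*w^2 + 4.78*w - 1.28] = 9.7*w + 4.78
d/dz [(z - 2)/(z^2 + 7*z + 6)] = (z^2 + 7*z - (z - 2)*(2*z + 7) + 6)/(z^2 + 7*z + 6)^2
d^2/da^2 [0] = 0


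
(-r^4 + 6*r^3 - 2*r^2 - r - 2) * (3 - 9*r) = 9*r^5 - 57*r^4 + 36*r^3 + 3*r^2 + 15*r - 6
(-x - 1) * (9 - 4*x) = 4*x^2 - 5*x - 9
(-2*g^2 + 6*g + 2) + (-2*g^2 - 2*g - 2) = -4*g^2 + 4*g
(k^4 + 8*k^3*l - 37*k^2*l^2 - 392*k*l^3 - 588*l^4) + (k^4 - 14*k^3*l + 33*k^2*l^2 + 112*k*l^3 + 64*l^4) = 2*k^4 - 6*k^3*l - 4*k^2*l^2 - 280*k*l^3 - 524*l^4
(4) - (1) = 3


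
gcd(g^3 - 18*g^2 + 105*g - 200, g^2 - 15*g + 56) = g - 8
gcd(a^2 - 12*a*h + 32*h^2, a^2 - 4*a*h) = a - 4*h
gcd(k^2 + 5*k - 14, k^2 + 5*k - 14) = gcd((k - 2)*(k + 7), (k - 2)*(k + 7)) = k^2 + 5*k - 14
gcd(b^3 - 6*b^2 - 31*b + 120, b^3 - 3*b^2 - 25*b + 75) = b^2 + 2*b - 15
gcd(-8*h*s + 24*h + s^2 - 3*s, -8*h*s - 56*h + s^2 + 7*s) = -8*h + s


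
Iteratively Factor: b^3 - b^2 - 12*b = (b - 4)*(b^2 + 3*b) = b*(b - 4)*(b + 3)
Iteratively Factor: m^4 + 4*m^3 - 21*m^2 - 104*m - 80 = (m - 5)*(m^3 + 9*m^2 + 24*m + 16) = (m - 5)*(m + 4)*(m^2 + 5*m + 4) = (m - 5)*(m + 4)^2*(m + 1)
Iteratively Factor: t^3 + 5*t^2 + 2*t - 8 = (t - 1)*(t^2 + 6*t + 8) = (t - 1)*(t + 4)*(t + 2)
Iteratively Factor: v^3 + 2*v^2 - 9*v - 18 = (v - 3)*(v^2 + 5*v + 6) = (v - 3)*(v + 2)*(v + 3)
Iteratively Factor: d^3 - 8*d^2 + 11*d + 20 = (d + 1)*(d^2 - 9*d + 20) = (d - 5)*(d + 1)*(d - 4)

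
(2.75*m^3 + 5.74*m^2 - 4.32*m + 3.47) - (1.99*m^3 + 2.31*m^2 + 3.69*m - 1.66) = 0.76*m^3 + 3.43*m^2 - 8.01*m + 5.13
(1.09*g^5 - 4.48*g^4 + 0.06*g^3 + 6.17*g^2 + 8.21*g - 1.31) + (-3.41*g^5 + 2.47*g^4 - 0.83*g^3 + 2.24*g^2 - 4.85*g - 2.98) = -2.32*g^5 - 2.01*g^4 - 0.77*g^3 + 8.41*g^2 + 3.36*g - 4.29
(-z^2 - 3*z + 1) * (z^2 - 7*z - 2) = -z^4 + 4*z^3 + 24*z^2 - z - 2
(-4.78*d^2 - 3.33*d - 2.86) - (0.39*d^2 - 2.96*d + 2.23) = -5.17*d^2 - 0.37*d - 5.09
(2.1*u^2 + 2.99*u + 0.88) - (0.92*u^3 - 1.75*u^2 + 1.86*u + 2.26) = -0.92*u^3 + 3.85*u^2 + 1.13*u - 1.38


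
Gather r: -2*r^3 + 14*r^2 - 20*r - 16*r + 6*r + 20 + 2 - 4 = -2*r^3 + 14*r^2 - 30*r + 18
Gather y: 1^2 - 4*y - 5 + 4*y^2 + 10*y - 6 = 4*y^2 + 6*y - 10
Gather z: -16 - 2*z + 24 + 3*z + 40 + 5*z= 6*z + 48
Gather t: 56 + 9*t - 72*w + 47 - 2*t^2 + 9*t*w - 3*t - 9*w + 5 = -2*t^2 + t*(9*w + 6) - 81*w + 108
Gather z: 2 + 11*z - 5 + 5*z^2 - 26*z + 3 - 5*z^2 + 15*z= 0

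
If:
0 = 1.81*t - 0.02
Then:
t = 0.01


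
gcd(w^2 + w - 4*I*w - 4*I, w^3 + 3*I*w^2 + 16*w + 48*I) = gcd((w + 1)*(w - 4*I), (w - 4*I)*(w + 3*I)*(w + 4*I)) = w - 4*I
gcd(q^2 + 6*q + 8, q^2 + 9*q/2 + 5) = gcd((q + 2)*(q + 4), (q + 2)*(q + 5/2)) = q + 2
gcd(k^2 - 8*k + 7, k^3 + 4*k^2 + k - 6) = k - 1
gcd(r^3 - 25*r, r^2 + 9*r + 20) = r + 5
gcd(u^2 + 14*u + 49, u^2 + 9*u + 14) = u + 7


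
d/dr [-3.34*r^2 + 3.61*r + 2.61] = 3.61 - 6.68*r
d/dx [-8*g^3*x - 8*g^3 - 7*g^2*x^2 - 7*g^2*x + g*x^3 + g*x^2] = g*(-8*g^2 - 14*g*x - 7*g + 3*x^2 + 2*x)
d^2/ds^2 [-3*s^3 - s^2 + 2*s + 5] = -18*s - 2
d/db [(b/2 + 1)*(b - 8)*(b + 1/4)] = 3*b^2/2 - 23*b/4 - 35/4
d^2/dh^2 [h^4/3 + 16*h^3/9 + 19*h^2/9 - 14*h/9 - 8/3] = 4*h^2 + 32*h/3 + 38/9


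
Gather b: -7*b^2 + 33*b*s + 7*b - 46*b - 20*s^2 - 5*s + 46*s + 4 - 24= -7*b^2 + b*(33*s - 39) - 20*s^2 + 41*s - 20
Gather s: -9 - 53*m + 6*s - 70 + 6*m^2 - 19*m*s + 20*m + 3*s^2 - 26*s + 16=6*m^2 - 33*m + 3*s^2 + s*(-19*m - 20) - 63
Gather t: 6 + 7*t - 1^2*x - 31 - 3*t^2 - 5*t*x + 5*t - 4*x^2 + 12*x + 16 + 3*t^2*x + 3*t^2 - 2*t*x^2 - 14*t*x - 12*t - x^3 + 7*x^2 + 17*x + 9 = 3*t^2*x + t*(-2*x^2 - 19*x) - x^3 + 3*x^2 + 28*x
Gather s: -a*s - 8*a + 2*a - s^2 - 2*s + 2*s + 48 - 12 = -a*s - 6*a - s^2 + 36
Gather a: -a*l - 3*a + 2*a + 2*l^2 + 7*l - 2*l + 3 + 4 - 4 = a*(-l - 1) + 2*l^2 + 5*l + 3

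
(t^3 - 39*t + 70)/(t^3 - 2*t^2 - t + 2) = (t^2 + 2*t - 35)/(t^2 - 1)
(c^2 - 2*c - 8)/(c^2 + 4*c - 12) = (c^2 - 2*c - 8)/(c^2 + 4*c - 12)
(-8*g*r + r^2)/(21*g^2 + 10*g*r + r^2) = r*(-8*g + r)/(21*g^2 + 10*g*r + r^2)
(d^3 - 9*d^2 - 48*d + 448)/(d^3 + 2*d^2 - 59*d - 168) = (d - 8)/(d + 3)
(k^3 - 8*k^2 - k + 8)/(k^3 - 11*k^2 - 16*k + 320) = (k^2 - 1)/(k^2 - 3*k - 40)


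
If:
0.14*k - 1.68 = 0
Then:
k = 12.00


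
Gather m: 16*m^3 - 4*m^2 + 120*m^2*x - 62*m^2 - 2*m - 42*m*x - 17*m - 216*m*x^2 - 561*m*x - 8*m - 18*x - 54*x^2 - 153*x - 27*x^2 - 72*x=16*m^3 + m^2*(120*x - 66) + m*(-216*x^2 - 603*x - 27) - 81*x^2 - 243*x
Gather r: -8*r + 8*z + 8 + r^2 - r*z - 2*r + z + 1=r^2 + r*(-z - 10) + 9*z + 9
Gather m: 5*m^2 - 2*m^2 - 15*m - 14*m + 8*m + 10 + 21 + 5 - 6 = 3*m^2 - 21*m + 30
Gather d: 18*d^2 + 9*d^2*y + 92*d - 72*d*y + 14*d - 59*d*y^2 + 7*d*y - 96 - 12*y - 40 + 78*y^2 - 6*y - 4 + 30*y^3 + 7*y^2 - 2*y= d^2*(9*y + 18) + d*(-59*y^2 - 65*y + 106) + 30*y^3 + 85*y^2 - 20*y - 140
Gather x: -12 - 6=-18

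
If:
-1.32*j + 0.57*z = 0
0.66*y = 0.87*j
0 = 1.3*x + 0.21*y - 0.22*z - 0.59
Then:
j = 0.431818181818182*z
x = 0.077280673871583*z + 0.453846153846154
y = 0.569214876033058*z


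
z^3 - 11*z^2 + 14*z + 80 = (z - 8)*(z - 5)*(z + 2)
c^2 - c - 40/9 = (c - 8/3)*(c + 5/3)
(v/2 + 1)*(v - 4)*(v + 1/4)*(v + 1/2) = v^4/2 - 5*v^3/8 - 75*v^2/16 - 25*v/8 - 1/2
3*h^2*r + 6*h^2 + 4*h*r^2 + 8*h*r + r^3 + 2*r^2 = (h + r)*(3*h + r)*(r + 2)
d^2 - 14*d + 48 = (d - 8)*(d - 6)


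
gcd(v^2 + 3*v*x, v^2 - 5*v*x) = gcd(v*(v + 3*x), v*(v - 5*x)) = v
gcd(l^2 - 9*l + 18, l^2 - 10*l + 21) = l - 3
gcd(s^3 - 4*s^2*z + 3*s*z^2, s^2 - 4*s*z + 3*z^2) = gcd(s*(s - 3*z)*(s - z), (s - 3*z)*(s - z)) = s^2 - 4*s*z + 3*z^2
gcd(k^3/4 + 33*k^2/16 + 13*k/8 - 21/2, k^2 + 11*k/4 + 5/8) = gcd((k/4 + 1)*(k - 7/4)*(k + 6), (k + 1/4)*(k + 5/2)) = 1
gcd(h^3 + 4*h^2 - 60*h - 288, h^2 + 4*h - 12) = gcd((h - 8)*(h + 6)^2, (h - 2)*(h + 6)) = h + 6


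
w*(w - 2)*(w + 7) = w^3 + 5*w^2 - 14*w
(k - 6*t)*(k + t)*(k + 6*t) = k^3 + k^2*t - 36*k*t^2 - 36*t^3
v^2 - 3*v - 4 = (v - 4)*(v + 1)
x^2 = x^2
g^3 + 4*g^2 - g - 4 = (g - 1)*(g + 1)*(g + 4)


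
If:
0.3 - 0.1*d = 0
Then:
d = 3.00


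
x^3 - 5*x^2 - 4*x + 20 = (x - 5)*(x - 2)*(x + 2)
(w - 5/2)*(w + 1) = w^2 - 3*w/2 - 5/2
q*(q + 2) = q^2 + 2*q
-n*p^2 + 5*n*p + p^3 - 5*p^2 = p*(-n + p)*(p - 5)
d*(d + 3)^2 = d^3 + 6*d^2 + 9*d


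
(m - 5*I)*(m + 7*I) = m^2 + 2*I*m + 35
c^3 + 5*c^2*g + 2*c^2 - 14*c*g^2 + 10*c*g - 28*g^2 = (c + 2)*(c - 2*g)*(c + 7*g)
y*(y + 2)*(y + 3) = y^3 + 5*y^2 + 6*y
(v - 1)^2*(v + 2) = v^3 - 3*v + 2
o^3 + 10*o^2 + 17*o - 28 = (o - 1)*(o + 4)*(o + 7)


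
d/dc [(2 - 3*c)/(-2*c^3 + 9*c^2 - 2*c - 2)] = (-12*c^3 + 39*c^2 - 36*c + 10)/(4*c^6 - 36*c^5 + 89*c^4 - 28*c^3 - 32*c^2 + 8*c + 4)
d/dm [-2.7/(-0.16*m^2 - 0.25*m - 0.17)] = (-0.864*m - 0.675)/(0.16*m^2 + 0.25*m + 0.17)^2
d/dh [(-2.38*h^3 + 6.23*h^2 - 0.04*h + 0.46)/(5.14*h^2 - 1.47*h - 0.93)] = (-12.2332*h^4 + 6.99720000000001*h^3 - 2.3123*h^2 - 16.3166*h + 0.7134)/(26.4196*h^4 - 15.1116*h^3 - 7.3995*h^2 + 2.7342*h + 0.8649)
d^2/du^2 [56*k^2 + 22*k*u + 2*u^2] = 4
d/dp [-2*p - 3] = -2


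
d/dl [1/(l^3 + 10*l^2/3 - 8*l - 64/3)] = 3*(-9*l^2 - 20*l + 24)/(3*l^3 + 10*l^2 - 24*l - 64)^2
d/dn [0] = 0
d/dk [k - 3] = 1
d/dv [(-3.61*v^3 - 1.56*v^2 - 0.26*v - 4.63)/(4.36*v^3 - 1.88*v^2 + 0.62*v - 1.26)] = (13.5884*v^4 - 2.2092*v^3 + 72.7502*v^2 - 13.4776*v + 3.1982)/(19.0096*v^6 - 16.3936*v^5 + 8.9408*v^4 - 13.3184*v^3 + 5.122*v^2 - 1.5624*v + 1.5876)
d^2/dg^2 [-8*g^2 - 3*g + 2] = -16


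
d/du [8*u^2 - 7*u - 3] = 16*u - 7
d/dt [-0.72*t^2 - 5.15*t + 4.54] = -1.44*t - 5.15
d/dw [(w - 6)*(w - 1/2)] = 2*w - 13/2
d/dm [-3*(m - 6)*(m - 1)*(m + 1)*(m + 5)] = -12*m^3 + 9*m^2 + 186*m - 3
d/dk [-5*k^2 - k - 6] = -10*k - 1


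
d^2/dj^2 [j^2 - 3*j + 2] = 2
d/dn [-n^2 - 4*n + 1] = -2*n - 4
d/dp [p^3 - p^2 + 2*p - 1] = 3*p^2 - 2*p + 2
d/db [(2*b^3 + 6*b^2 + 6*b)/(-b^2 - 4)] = 2*(-b^4 - 9*b^2 - 24*b - 12)/(b^4 + 8*b^2 + 16)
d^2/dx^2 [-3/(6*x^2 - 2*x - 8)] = 3*(-9*x^2 + 3*x + (6*x - 1)^2 + 12)/(-3*x^2 + x + 4)^3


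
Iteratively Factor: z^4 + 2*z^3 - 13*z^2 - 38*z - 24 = (z - 4)*(z^3 + 6*z^2 + 11*z + 6) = (z - 4)*(z + 2)*(z^2 + 4*z + 3) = (z - 4)*(z + 2)*(z + 3)*(z + 1)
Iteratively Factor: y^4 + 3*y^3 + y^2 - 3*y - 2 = (y - 1)*(y^3 + 4*y^2 + 5*y + 2) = (y - 1)*(y + 1)*(y^2 + 3*y + 2) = (y - 1)*(y + 1)*(y + 2)*(y + 1)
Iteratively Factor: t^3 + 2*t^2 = (t + 2)*(t^2) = t*(t + 2)*(t)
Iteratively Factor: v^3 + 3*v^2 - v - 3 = (v + 3)*(v^2 - 1) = (v + 1)*(v + 3)*(v - 1)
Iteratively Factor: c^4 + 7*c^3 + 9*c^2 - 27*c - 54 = (c - 2)*(c^3 + 9*c^2 + 27*c + 27) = (c - 2)*(c + 3)*(c^2 + 6*c + 9) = (c - 2)*(c + 3)^2*(c + 3)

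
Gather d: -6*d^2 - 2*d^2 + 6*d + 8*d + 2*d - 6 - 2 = -8*d^2 + 16*d - 8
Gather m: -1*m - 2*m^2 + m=-2*m^2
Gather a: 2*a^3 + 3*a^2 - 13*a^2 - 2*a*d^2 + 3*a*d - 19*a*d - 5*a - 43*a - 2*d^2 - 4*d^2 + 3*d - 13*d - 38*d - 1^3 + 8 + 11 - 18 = 2*a^3 - 10*a^2 + a*(-2*d^2 - 16*d - 48) - 6*d^2 - 48*d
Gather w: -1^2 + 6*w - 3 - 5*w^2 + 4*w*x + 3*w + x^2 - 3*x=-5*w^2 + w*(4*x + 9) + x^2 - 3*x - 4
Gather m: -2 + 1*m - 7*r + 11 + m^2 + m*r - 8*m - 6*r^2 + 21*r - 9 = m^2 + m*(r - 7) - 6*r^2 + 14*r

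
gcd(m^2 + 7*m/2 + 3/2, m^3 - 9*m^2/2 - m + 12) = 1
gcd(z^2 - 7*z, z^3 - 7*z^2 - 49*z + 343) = z - 7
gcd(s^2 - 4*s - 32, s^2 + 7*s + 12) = s + 4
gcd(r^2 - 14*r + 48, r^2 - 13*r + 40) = r - 8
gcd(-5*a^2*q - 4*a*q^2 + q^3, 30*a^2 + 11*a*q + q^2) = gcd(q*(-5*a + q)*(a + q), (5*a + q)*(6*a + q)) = 1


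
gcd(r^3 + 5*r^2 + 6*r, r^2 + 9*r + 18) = r + 3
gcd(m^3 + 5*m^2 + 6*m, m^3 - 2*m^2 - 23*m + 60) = 1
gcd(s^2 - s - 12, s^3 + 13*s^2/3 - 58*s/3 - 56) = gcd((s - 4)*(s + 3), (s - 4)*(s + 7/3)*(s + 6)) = s - 4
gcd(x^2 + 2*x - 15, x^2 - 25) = x + 5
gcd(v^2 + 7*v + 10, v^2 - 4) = v + 2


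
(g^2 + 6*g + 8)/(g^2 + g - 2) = (g + 4)/(g - 1)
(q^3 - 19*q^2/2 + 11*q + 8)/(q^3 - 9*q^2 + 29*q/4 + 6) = 2*(q - 2)/(2*q - 3)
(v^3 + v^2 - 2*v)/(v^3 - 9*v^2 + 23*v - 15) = v*(v + 2)/(v^2 - 8*v + 15)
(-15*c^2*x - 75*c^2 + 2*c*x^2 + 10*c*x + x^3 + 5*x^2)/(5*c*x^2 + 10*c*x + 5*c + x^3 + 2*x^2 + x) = (-3*c*x - 15*c + x^2 + 5*x)/(x^2 + 2*x + 1)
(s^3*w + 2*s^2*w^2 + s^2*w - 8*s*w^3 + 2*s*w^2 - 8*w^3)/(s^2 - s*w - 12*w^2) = w*(-s^3 - 2*s^2*w - s^2 + 8*s*w^2 - 2*s*w + 8*w^2)/(-s^2 + s*w + 12*w^2)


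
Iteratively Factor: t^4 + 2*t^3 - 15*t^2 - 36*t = (t + 3)*(t^3 - t^2 - 12*t) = (t - 4)*(t + 3)*(t^2 + 3*t) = t*(t - 4)*(t + 3)*(t + 3)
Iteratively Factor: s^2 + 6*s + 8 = (s + 2)*(s + 4)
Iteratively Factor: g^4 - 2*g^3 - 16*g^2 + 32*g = (g)*(g^3 - 2*g^2 - 16*g + 32) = g*(g + 4)*(g^2 - 6*g + 8) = g*(g - 2)*(g + 4)*(g - 4)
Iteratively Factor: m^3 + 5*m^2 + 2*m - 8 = (m - 1)*(m^2 + 6*m + 8) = (m - 1)*(m + 2)*(m + 4)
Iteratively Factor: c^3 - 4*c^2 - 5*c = (c)*(c^2 - 4*c - 5) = c*(c + 1)*(c - 5)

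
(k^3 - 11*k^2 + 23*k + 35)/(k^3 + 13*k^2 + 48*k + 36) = (k^2 - 12*k + 35)/(k^2 + 12*k + 36)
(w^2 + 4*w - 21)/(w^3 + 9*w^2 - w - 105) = 1/(w + 5)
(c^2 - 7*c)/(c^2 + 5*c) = (c - 7)/(c + 5)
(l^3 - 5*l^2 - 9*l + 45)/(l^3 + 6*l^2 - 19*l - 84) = (l^2 - 8*l + 15)/(l^2 + 3*l - 28)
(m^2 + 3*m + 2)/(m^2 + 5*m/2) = 2*(m^2 + 3*m + 2)/(m*(2*m + 5))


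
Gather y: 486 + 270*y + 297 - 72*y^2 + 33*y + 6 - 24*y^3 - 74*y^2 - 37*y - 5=-24*y^3 - 146*y^2 + 266*y + 784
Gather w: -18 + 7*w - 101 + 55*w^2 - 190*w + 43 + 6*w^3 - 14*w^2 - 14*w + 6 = 6*w^3 + 41*w^2 - 197*w - 70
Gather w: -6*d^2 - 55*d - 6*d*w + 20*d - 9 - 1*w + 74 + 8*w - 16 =-6*d^2 - 35*d + w*(7 - 6*d) + 49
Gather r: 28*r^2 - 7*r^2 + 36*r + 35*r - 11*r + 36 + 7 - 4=21*r^2 + 60*r + 39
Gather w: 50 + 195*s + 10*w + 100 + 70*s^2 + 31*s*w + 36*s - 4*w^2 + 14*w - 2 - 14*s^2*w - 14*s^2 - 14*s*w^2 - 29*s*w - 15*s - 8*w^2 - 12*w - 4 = 56*s^2 + 216*s + w^2*(-14*s - 12) + w*(-14*s^2 + 2*s + 12) + 144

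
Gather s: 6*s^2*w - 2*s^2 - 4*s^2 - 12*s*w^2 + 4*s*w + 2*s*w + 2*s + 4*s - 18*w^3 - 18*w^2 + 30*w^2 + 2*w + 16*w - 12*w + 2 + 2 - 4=s^2*(6*w - 6) + s*(-12*w^2 + 6*w + 6) - 18*w^3 + 12*w^2 + 6*w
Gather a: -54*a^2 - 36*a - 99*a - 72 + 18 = -54*a^2 - 135*a - 54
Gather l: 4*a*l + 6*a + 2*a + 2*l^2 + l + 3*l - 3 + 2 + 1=8*a + 2*l^2 + l*(4*a + 4)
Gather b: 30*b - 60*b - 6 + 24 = 18 - 30*b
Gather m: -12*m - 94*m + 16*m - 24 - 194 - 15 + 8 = -90*m - 225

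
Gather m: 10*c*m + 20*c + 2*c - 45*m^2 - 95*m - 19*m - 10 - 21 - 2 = 22*c - 45*m^2 + m*(10*c - 114) - 33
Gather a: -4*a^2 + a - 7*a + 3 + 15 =-4*a^2 - 6*a + 18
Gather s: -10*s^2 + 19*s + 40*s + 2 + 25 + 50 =-10*s^2 + 59*s + 77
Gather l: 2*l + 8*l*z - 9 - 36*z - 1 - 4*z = l*(8*z + 2) - 40*z - 10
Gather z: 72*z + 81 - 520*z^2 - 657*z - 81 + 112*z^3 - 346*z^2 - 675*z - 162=112*z^3 - 866*z^2 - 1260*z - 162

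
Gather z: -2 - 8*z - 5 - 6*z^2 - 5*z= -6*z^2 - 13*z - 7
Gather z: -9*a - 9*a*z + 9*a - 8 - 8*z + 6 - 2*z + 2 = z*(-9*a - 10)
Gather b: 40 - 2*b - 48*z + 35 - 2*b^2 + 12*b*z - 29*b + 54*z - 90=-2*b^2 + b*(12*z - 31) + 6*z - 15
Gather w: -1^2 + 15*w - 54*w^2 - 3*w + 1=-54*w^2 + 12*w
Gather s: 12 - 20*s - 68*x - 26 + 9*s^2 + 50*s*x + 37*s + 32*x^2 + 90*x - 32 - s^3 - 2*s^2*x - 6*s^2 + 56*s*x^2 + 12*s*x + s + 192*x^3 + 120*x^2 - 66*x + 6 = -s^3 + s^2*(3 - 2*x) + s*(56*x^2 + 62*x + 18) + 192*x^3 + 152*x^2 - 44*x - 40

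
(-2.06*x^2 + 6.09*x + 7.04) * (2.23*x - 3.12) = -4.5938*x^3 + 20.0079*x^2 - 3.3016*x - 21.9648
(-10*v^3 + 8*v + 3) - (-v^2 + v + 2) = -10*v^3 + v^2 + 7*v + 1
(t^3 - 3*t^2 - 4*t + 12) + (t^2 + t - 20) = t^3 - 2*t^2 - 3*t - 8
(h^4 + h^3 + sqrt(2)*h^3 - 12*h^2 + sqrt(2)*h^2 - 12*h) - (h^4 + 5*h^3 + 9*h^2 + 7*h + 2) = -4*h^3 + sqrt(2)*h^3 - 21*h^2 + sqrt(2)*h^2 - 19*h - 2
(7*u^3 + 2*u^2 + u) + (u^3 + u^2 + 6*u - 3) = 8*u^3 + 3*u^2 + 7*u - 3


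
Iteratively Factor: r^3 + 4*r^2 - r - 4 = (r - 1)*(r^2 + 5*r + 4) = (r - 1)*(r + 4)*(r + 1)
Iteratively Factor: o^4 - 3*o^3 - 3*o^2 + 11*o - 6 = (o - 1)*(o^3 - 2*o^2 - 5*o + 6) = (o - 1)^2*(o^2 - o - 6) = (o - 1)^2*(o + 2)*(o - 3)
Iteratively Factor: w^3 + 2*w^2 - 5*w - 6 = (w + 1)*(w^2 + w - 6) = (w + 1)*(w + 3)*(w - 2)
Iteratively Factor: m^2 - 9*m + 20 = (m - 5)*(m - 4)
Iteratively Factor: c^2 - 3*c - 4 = (c + 1)*(c - 4)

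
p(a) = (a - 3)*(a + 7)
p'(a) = 2*a + 4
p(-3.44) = -22.93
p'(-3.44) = -2.88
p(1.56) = -12.33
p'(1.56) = 7.12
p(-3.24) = -23.46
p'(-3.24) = -2.48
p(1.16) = -15.01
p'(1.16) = 6.32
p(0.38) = -19.34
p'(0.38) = 4.76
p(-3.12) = -23.75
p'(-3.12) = -2.24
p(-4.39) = -19.29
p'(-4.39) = -4.78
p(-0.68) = -23.26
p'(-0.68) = 2.64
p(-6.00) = -9.00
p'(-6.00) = -8.00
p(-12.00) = 75.00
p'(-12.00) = -20.00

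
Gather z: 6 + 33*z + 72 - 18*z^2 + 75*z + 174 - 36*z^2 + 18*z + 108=-54*z^2 + 126*z + 360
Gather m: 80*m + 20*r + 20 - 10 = 80*m + 20*r + 10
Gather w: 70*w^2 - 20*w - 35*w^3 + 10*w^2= -35*w^3 + 80*w^2 - 20*w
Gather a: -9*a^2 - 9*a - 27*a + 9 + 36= -9*a^2 - 36*a + 45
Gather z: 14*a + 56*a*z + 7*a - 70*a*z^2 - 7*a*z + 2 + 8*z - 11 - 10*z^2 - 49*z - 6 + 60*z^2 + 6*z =21*a + z^2*(50 - 70*a) + z*(49*a - 35) - 15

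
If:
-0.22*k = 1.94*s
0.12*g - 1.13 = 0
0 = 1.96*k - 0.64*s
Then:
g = 9.42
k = 0.00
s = 0.00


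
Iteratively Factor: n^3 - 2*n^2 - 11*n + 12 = (n - 1)*(n^2 - n - 12) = (n - 4)*(n - 1)*(n + 3)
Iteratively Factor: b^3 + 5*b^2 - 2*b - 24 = (b + 4)*(b^2 + b - 6) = (b + 3)*(b + 4)*(b - 2)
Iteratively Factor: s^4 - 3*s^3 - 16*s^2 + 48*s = (s + 4)*(s^3 - 7*s^2 + 12*s) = s*(s + 4)*(s^2 - 7*s + 12) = s*(s - 4)*(s + 4)*(s - 3)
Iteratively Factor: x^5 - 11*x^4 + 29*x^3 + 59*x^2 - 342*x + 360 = (x - 5)*(x^4 - 6*x^3 - x^2 + 54*x - 72) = (x - 5)*(x + 3)*(x^3 - 9*x^2 + 26*x - 24) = (x - 5)*(x - 4)*(x + 3)*(x^2 - 5*x + 6) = (x - 5)*(x - 4)*(x - 2)*(x + 3)*(x - 3)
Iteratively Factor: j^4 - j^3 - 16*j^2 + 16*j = (j)*(j^3 - j^2 - 16*j + 16) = j*(j + 4)*(j^2 - 5*j + 4) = j*(j - 1)*(j + 4)*(j - 4)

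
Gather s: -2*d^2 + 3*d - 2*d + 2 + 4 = -2*d^2 + d + 6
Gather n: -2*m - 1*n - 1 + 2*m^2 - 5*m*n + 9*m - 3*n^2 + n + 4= 2*m^2 - 5*m*n + 7*m - 3*n^2 + 3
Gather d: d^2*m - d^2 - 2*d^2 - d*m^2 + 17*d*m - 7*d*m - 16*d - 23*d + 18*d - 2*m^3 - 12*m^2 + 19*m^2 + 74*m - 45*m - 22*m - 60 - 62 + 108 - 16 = d^2*(m - 3) + d*(-m^2 + 10*m - 21) - 2*m^3 + 7*m^2 + 7*m - 30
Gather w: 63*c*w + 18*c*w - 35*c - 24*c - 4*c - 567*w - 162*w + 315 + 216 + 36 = -63*c + w*(81*c - 729) + 567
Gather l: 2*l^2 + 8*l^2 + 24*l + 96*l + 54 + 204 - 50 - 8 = 10*l^2 + 120*l + 200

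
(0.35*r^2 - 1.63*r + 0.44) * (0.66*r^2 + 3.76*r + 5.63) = 0.231*r^4 + 0.2402*r^3 - 3.8679*r^2 - 7.5225*r + 2.4772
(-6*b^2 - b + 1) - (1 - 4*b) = -6*b^2 + 3*b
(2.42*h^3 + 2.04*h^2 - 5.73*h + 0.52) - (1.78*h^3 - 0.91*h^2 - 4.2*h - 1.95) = 0.64*h^3 + 2.95*h^2 - 1.53*h + 2.47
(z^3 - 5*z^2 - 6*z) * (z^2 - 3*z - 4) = z^5 - 8*z^4 + 5*z^3 + 38*z^2 + 24*z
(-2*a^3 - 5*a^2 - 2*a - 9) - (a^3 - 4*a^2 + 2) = -3*a^3 - a^2 - 2*a - 11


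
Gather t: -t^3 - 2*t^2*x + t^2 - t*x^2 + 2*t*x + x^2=-t^3 + t^2*(1 - 2*x) + t*(-x^2 + 2*x) + x^2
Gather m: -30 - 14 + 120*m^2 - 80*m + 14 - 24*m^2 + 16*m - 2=96*m^2 - 64*m - 32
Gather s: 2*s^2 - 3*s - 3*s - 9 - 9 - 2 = 2*s^2 - 6*s - 20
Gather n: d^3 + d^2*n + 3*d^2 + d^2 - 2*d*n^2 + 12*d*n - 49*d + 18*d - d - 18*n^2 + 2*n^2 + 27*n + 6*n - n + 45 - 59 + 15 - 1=d^3 + 4*d^2 - 32*d + n^2*(-2*d - 16) + n*(d^2 + 12*d + 32)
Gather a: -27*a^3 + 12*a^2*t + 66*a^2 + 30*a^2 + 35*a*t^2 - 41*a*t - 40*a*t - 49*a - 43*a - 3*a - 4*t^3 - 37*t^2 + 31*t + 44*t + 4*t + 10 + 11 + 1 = -27*a^3 + a^2*(12*t + 96) + a*(35*t^2 - 81*t - 95) - 4*t^3 - 37*t^2 + 79*t + 22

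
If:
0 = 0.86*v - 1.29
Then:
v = 1.50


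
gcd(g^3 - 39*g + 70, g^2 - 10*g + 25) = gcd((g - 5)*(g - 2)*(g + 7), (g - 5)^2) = g - 5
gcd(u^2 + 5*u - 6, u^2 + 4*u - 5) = u - 1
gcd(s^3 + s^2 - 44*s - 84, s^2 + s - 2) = s + 2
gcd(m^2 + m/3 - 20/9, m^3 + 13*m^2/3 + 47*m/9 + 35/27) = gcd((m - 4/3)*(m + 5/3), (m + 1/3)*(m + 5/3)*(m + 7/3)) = m + 5/3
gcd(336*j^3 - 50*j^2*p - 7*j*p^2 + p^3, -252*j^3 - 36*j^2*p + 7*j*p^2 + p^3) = -42*j^2 + j*p + p^2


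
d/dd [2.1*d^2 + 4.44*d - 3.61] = 4.2*d + 4.44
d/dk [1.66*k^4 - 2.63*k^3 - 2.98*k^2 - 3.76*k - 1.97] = 6.64*k^3 - 7.89*k^2 - 5.96*k - 3.76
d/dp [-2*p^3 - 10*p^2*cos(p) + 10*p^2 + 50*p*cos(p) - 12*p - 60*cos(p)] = 10*p^2*sin(p) - 6*p^2 - 50*p*sin(p) - 20*p*cos(p) + 20*p + 60*sin(p) + 50*cos(p) - 12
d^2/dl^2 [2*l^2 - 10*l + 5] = 4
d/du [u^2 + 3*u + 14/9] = 2*u + 3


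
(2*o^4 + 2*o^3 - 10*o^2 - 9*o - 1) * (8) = 16*o^4 + 16*o^3 - 80*o^2 - 72*o - 8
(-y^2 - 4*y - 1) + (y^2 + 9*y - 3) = 5*y - 4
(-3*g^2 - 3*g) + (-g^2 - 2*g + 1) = -4*g^2 - 5*g + 1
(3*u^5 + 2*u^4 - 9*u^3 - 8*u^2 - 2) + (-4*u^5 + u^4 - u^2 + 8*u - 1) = -u^5 + 3*u^4 - 9*u^3 - 9*u^2 + 8*u - 3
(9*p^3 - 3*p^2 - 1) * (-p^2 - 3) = -9*p^5 + 3*p^4 - 27*p^3 + 10*p^2 + 3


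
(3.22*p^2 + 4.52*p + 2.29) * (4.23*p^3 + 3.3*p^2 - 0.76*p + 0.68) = 13.6206*p^5 + 29.7456*p^4 + 22.1555*p^3 + 6.3114*p^2 + 1.3332*p + 1.5572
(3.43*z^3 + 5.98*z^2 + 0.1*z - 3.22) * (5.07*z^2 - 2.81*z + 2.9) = 17.3901*z^5 + 20.6803*z^4 - 6.3498*z^3 + 0.7356*z^2 + 9.3382*z - 9.338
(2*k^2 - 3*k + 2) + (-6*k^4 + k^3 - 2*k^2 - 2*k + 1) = -6*k^4 + k^3 - 5*k + 3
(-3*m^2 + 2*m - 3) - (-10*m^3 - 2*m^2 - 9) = 10*m^3 - m^2 + 2*m + 6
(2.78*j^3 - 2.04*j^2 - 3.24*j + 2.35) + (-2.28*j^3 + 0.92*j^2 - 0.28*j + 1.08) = 0.5*j^3 - 1.12*j^2 - 3.52*j + 3.43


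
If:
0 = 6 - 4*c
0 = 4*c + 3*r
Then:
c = 3/2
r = -2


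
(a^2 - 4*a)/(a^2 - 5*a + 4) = a/(a - 1)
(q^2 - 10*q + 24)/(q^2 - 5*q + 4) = (q - 6)/(q - 1)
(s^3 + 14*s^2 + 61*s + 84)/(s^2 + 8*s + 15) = (s^2 + 11*s + 28)/(s + 5)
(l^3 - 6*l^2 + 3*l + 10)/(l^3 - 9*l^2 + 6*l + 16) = (l - 5)/(l - 8)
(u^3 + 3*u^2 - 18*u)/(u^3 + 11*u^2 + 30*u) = (u - 3)/(u + 5)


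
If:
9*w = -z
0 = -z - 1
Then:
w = 1/9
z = -1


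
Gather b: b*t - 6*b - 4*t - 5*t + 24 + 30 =b*(t - 6) - 9*t + 54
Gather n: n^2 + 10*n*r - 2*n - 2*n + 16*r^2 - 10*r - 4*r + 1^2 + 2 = n^2 + n*(10*r - 4) + 16*r^2 - 14*r + 3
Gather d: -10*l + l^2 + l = l^2 - 9*l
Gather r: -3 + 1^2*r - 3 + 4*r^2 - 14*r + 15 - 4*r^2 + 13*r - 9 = 0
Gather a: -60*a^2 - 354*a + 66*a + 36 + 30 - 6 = -60*a^2 - 288*a + 60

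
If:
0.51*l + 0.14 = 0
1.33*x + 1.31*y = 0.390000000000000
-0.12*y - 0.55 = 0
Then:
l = -0.27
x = 4.81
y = -4.58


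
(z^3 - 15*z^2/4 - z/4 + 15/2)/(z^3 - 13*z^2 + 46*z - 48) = (z + 5/4)/(z - 8)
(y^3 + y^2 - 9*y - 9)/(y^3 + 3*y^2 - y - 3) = (y - 3)/(y - 1)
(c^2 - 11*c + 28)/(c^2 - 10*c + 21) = (c - 4)/(c - 3)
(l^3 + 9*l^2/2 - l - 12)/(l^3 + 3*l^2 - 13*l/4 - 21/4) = 2*(l^2 + 6*l + 8)/(2*l^2 + 9*l + 7)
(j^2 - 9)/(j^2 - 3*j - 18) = (j - 3)/(j - 6)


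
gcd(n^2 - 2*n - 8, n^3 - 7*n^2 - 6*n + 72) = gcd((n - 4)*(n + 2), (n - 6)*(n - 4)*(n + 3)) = n - 4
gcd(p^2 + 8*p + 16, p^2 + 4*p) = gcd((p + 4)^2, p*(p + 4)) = p + 4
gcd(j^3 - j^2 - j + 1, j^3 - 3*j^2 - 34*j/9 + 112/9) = 1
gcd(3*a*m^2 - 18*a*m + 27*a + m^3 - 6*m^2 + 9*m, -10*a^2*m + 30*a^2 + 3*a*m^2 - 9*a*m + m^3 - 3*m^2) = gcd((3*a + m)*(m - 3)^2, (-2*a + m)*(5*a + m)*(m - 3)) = m - 3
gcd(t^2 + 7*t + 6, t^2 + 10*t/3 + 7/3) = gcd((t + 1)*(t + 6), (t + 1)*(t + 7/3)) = t + 1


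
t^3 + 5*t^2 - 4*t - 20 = (t - 2)*(t + 2)*(t + 5)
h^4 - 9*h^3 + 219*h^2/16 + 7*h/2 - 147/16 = (h - 7)*(h - 7/4)*(h - 1)*(h + 3/4)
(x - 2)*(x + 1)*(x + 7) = x^3 + 6*x^2 - 9*x - 14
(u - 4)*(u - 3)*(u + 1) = u^3 - 6*u^2 + 5*u + 12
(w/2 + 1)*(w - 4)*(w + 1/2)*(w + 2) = w^4/2 + w^3/4 - 6*w^2 - 11*w - 4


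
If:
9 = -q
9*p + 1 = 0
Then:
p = -1/9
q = -9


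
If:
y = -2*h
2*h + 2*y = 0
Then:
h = 0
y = 0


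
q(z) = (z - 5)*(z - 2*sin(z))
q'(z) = z + (1 - 2*cos(z))*(z - 5) - 2*sin(z)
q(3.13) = -5.81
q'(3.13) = -2.50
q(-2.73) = 14.92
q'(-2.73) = -23.83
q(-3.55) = 37.14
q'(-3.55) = -28.59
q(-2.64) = 12.82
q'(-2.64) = -22.72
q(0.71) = 2.55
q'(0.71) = 1.62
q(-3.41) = 33.14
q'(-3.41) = -28.57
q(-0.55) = -2.75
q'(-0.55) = 4.41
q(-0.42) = -2.14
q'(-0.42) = 4.87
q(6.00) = 6.56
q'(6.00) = 5.64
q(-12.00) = 222.24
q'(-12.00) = -1.38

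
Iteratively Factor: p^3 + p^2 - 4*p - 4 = (p - 2)*(p^2 + 3*p + 2) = (p - 2)*(p + 1)*(p + 2)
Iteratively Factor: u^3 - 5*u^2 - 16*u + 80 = (u - 4)*(u^2 - u - 20) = (u - 5)*(u - 4)*(u + 4)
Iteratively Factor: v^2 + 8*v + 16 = (v + 4)*(v + 4)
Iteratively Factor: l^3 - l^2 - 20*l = (l + 4)*(l^2 - 5*l) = l*(l + 4)*(l - 5)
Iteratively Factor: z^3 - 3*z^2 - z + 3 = (z - 1)*(z^2 - 2*z - 3) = (z - 3)*(z - 1)*(z + 1)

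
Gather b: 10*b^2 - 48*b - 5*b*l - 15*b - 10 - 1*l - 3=10*b^2 + b*(-5*l - 63) - l - 13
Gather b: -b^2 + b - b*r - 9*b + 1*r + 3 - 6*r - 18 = -b^2 + b*(-r - 8) - 5*r - 15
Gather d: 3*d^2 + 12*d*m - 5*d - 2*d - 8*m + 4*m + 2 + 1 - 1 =3*d^2 + d*(12*m - 7) - 4*m + 2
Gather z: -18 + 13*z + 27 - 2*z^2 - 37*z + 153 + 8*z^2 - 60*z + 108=6*z^2 - 84*z + 270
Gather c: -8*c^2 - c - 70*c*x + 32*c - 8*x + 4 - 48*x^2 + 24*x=-8*c^2 + c*(31 - 70*x) - 48*x^2 + 16*x + 4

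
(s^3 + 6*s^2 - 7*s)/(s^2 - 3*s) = (s^2 + 6*s - 7)/(s - 3)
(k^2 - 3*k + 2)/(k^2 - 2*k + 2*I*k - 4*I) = (k - 1)/(k + 2*I)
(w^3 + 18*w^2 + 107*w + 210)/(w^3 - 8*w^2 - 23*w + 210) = (w^2 + 13*w + 42)/(w^2 - 13*w + 42)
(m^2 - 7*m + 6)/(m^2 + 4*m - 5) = (m - 6)/(m + 5)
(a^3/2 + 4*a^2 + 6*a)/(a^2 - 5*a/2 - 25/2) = a*(a^2 + 8*a + 12)/(2*a^2 - 5*a - 25)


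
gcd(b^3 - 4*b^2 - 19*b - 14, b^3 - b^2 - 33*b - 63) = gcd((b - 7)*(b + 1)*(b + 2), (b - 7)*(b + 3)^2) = b - 7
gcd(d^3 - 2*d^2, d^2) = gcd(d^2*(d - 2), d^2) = d^2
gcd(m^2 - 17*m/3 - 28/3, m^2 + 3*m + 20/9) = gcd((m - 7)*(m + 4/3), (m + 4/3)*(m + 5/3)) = m + 4/3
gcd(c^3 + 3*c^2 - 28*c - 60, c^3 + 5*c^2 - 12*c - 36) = c^2 + 8*c + 12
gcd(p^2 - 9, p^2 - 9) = p^2 - 9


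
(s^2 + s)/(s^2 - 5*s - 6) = s/(s - 6)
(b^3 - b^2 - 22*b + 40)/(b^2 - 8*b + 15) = (b^3 - b^2 - 22*b + 40)/(b^2 - 8*b + 15)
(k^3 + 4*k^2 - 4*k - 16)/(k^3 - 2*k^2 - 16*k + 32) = (k + 2)/(k - 4)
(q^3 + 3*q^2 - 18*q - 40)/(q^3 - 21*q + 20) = (q + 2)/(q - 1)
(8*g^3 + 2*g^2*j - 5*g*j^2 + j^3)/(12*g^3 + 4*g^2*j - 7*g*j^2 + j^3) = (4*g - j)/(6*g - j)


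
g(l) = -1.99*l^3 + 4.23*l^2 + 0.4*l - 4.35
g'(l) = -5.97*l^2 + 8.46*l + 0.4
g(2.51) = -8.16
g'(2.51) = -15.98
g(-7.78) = 1185.69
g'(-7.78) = -426.77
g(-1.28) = 6.24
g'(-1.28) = -20.21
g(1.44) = -0.94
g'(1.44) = 0.20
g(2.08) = -3.13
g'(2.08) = -7.83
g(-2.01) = 28.10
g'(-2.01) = -40.72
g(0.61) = -2.98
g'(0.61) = 3.34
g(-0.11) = -4.34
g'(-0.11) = -0.60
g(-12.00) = 4038.69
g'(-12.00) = -960.80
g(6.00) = -279.51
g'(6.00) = -163.76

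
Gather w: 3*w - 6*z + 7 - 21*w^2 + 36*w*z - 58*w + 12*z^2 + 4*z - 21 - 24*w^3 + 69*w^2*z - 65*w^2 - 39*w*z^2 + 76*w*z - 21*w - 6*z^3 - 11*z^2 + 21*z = -24*w^3 + w^2*(69*z - 86) + w*(-39*z^2 + 112*z - 76) - 6*z^3 + z^2 + 19*z - 14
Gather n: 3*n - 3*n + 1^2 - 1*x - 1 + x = 0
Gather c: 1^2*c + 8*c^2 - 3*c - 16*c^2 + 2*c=-8*c^2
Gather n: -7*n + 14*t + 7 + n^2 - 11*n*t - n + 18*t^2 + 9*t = n^2 + n*(-11*t - 8) + 18*t^2 + 23*t + 7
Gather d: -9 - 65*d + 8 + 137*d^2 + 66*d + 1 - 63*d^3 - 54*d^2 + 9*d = -63*d^3 + 83*d^2 + 10*d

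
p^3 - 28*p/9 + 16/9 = (p - 4/3)*(p - 2/3)*(p + 2)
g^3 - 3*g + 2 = (g - 1)^2*(g + 2)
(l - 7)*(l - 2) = l^2 - 9*l + 14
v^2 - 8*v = v*(v - 8)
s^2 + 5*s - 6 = (s - 1)*(s + 6)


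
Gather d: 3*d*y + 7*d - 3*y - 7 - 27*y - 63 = d*(3*y + 7) - 30*y - 70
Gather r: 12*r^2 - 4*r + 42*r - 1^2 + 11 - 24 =12*r^2 + 38*r - 14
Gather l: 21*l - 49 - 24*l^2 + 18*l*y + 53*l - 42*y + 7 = -24*l^2 + l*(18*y + 74) - 42*y - 42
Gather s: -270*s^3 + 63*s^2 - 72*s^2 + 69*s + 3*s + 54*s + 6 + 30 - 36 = -270*s^3 - 9*s^2 + 126*s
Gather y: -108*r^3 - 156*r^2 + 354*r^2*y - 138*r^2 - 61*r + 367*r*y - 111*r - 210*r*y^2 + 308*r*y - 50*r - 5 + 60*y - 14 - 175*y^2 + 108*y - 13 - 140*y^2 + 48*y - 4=-108*r^3 - 294*r^2 - 222*r + y^2*(-210*r - 315) + y*(354*r^2 + 675*r + 216) - 36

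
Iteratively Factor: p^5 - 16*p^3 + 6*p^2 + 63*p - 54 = (p - 3)*(p^4 + 3*p^3 - 7*p^2 - 15*p + 18) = (p - 3)*(p + 3)*(p^3 - 7*p + 6) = (p - 3)*(p - 1)*(p + 3)*(p^2 + p - 6) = (p - 3)*(p - 1)*(p + 3)^2*(p - 2)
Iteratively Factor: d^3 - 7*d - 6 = (d - 3)*(d^2 + 3*d + 2) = (d - 3)*(d + 2)*(d + 1)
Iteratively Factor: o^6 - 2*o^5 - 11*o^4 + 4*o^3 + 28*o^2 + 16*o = (o - 4)*(o^5 + 2*o^4 - 3*o^3 - 8*o^2 - 4*o) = (o - 4)*(o + 2)*(o^4 - 3*o^2 - 2*o) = (o - 4)*(o - 2)*(o + 2)*(o^3 + 2*o^2 + o) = o*(o - 4)*(o - 2)*(o + 2)*(o^2 + 2*o + 1) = o*(o - 4)*(o - 2)*(o + 1)*(o + 2)*(o + 1)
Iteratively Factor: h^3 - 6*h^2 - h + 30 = (h - 5)*(h^2 - h - 6) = (h - 5)*(h - 3)*(h + 2)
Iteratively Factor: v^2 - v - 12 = (v - 4)*(v + 3)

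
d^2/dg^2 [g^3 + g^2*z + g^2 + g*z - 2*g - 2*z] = 6*g + 2*z + 2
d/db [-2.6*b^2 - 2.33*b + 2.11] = -5.2*b - 2.33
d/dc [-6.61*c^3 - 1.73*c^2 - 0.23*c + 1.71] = -19.83*c^2 - 3.46*c - 0.23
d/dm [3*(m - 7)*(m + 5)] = 6*m - 6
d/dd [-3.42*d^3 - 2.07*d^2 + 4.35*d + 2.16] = -10.26*d^2 - 4.14*d + 4.35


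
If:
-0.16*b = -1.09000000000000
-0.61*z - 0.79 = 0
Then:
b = 6.81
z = -1.30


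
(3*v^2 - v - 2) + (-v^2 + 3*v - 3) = 2*v^2 + 2*v - 5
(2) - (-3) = 5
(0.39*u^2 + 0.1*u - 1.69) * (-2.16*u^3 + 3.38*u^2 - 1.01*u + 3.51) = -0.8424*u^5 + 1.1022*u^4 + 3.5945*u^3 - 4.4443*u^2 + 2.0579*u - 5.9319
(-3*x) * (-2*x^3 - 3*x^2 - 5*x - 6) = 6*x^4 + 9*x^3 + 15*x^2 + 18*x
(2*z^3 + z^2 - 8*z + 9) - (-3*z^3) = 5*z^3 + z^2 - 8*z + 9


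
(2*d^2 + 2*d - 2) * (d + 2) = 2*d^3 + 6*d^2 + 2*d - 4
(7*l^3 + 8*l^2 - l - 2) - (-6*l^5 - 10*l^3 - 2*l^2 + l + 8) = 6*l^5 + 17*l^3 + 10*l^2 - 2*l - 10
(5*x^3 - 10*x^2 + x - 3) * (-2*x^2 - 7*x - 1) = -10*x^5 - 15*x^4 + 63*x^3 + 9*x^2 + 20*x + 3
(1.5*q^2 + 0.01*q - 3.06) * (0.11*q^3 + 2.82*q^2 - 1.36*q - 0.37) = 0.165*q^5 + 4.2311*q^4 - 2.3484*q^3 - 9.1978*q^2 + 4.1579*q + 1.1322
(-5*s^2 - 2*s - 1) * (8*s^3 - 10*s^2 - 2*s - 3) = -40*s^5 + 34*s^4 + 22*s^3 + 29*s^2 + 8*s + 3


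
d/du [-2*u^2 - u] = -4*u - 1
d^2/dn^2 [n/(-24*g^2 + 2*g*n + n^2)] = 2*(4*n*(g + n)^2 - (2*g + 3*n)*(-24*g^2 + 2*g*n + n^2))/(-24*g^2 + 2*g*n + n^2)^3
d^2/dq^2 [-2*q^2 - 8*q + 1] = -4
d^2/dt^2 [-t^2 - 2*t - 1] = -2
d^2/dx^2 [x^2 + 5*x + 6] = 2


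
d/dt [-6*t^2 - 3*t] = -12*t - 3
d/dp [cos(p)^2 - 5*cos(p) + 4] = (5 - 2*cos(p))*sin(p)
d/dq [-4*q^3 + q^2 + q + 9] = -12*q^2 + 2*q + 1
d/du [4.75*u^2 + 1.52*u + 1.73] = 9.5*u + 1.52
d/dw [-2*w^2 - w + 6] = -4*w - 1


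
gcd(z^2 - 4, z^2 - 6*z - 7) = 1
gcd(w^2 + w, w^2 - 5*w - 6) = w + 1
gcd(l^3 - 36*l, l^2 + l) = l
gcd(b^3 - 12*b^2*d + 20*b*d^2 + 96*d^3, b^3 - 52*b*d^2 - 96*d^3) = b^2 - 6*b*d - 16*d^2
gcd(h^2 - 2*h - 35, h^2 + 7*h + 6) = 1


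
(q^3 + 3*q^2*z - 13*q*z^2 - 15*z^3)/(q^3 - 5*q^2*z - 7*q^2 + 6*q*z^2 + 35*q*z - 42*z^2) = (-q^2 - 6*q*z - 5*z^2)/(-q^2 + 2*q*z + 7*q - 14*z)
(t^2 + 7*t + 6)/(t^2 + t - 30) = (t + 1)/(t - 5)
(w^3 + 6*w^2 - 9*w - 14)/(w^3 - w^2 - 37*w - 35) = (w^2 + 5*w - 14)/(w^2 - 2*w - 35)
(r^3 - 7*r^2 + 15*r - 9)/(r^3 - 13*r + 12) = (r - 3)/(r + 4)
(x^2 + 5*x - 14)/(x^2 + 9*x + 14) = (x - 2)/(x + 2)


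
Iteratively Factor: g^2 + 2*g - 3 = (g + 3)*(g - 1)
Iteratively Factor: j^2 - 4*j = (j)*(j - 4)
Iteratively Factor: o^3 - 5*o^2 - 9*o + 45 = (o - 3)*(o^2 - 2*o - 15) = (o - 3)*(o + 3)*(o - 5)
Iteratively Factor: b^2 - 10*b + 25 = (b - 5)*(b - 5)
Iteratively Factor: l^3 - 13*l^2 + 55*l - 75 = (l - 3)*(l^2 - 10*l + 25) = (l - 5)*(l - 3)*(l - 5)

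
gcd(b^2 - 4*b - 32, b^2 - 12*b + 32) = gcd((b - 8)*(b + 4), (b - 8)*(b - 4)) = b - 8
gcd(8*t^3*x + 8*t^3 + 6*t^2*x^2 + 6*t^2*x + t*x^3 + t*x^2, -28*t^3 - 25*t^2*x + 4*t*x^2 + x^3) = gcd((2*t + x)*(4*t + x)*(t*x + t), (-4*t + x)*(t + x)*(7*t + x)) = 1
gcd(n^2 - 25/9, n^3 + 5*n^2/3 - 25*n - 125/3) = n + 5/3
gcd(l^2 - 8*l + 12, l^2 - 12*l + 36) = l - 6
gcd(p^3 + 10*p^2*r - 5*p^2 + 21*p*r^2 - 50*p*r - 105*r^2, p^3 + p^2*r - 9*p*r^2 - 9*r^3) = p + 3*r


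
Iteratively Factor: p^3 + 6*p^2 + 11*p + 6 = (p + 3)*(p^2 + 3*p + 2) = (p + 2)*(p + 3)*(p + 1)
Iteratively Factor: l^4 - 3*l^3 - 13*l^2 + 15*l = (l - 1)*(l^3 - 2*l^2 - 15*l) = (l - 1)*(l + 3)*(l^2 - 5*l) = l*(l - 1)*(l + 3)*(l - 5)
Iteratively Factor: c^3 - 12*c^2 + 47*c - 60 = (c - 4)*(c^2 - 8*c + 15) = (c - 5)*(c - 4)*(c - 3)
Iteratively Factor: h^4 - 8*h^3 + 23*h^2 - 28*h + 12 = (h - 2)*(h^3 - 6*h^2 + 11*h - 6) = (h - 3)*(h - 2)*(h^2 - 3*h + 2) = (h - 3)*(h - 2)^2*(h - 1)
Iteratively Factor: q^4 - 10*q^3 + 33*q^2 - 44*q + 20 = (q - 5)*(q^3 - 5*q^2 + 8*q - 4) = (q - 5)*(q - 2)*(q^2 - 3*q + 2) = (q - 5)*(q - 2)*(q - 1)*(q - 2)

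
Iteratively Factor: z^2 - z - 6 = (z - 3)*(z + 2)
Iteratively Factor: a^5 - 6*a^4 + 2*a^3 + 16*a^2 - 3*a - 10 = (a + 1)*(a^4 - 7*a^3 + 9*a^2 + 7*a - 10) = (a + 1)^2*(a^3 - 8*a^2 + 17*a - 10) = (a - 2)*(a + 1)^2*(a^2 - 6*a + 5) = (a - 5)*(a - 2)*(a + 1)^2*(a - 1)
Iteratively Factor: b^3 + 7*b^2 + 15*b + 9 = (b + 1)*(b^2 + 6*b + 9) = (b + 1)*(b + 3)*(b + 3)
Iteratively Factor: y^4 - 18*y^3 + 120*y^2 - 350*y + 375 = (y - 5)*(y^3 - 13*y^2 + 55*y - 75) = (y - 5)*(y - 3)*(y^2 - 10*y + 25) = (y - 5)^2*(y - 3)*(y - 5)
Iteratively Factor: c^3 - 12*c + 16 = (c - 2)*(c^2 + 2*c - 8) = (c - 2)*(c + 4)*(c - 2)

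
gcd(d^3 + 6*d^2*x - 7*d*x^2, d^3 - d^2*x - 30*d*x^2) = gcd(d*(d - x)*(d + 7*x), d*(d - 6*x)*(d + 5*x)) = d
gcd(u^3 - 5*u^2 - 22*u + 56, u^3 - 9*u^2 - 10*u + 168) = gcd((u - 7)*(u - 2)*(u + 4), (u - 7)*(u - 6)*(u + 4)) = u^2 - 3*u - 28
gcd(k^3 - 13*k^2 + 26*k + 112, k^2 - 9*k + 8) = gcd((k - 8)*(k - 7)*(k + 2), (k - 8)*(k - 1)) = k - 8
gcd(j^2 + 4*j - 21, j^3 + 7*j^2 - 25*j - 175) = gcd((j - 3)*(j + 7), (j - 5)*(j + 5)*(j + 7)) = j + 7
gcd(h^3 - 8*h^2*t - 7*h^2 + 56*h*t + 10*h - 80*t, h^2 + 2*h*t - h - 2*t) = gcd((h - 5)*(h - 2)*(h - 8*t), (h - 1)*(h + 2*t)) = 1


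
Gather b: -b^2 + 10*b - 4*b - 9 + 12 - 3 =-b^2 + 6*b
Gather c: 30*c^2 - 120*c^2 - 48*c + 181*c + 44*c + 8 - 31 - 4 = -90*c^2 + 177*c - 27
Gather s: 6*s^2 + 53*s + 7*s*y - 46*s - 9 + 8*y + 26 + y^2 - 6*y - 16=6*s^2 + s*(7*y + 7) + y^2 + 2*y + 1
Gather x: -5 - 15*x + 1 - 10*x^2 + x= -10*x^2 - 14*x - 4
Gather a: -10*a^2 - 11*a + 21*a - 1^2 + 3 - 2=-10*a^2 + 10*a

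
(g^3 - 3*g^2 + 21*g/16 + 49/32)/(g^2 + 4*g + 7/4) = (16*g^2 - 56*g + 49)/(8*(2*g + 7))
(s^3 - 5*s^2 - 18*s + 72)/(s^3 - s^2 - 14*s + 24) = (s - 6)/(s - 2)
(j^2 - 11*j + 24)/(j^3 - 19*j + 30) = (j - 8)/(j^2 + 3*j - 10)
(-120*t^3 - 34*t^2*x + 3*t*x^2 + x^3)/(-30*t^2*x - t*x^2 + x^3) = (4*t + x)/x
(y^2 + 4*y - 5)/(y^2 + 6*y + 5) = (y - 1)/(y + 1)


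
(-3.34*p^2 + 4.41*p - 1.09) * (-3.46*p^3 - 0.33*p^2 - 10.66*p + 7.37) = 11.5564*p^5 - 14.1564*p^4 + 37.9205*p^3 - 71.2667*p^2 + 44.1211*p - 8.0333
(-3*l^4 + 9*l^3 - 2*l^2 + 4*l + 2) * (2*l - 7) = -6*l^5 + 39*l^4 - 67*l^3 + 22*l^2 - 24*l - 14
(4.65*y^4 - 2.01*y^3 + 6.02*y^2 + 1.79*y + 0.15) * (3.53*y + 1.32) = 16.4145*y^5 - 0.957299999999998*y^4 + 18.5974*y^3 + 14.2651*y^2 + 2.8923*y + 0.198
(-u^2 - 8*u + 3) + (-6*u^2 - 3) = -7*u^2 - 8*u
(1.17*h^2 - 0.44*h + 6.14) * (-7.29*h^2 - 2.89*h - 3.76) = -8.5293*h^4 - 0.1737*h^3 - 47.8882*h^2 - 16.0902*h - 23.0864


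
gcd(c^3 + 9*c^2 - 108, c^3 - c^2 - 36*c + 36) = c + 6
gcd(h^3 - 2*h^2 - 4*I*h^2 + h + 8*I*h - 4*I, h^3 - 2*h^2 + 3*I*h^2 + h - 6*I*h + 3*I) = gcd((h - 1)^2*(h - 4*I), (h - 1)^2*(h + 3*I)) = h^2 - 2*h + 1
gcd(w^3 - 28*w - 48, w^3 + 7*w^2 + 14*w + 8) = w^2 + 6*w + 8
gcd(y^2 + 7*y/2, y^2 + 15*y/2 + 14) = y + 7/2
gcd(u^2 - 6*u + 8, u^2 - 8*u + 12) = u - 2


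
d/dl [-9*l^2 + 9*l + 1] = 9 - 18*l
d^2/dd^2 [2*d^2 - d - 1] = 4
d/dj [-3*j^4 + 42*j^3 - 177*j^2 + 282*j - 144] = -12*j^3 + 126*j^2 - 354*j + 282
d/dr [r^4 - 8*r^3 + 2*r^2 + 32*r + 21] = 4*r^3 - 24*r^2 + 4*r + 32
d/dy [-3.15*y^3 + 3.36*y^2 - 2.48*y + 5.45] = -9.45*y^2 + 6.72*y - 2.48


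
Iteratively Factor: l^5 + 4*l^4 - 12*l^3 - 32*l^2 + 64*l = (l)*(l^4 + 4*l^3 - 12*l^2 - 32*l + 64) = l*(l - 2)*(l^3 + 6*l^2 - 32) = l*(l - 2)^2*(l^2 + 8*l + 16) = l*(l - 2)^2*(l + 4)*(l + 4)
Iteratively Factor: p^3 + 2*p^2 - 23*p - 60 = (p + 3)*(p^2 - p - 20) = (p + 3)*(p + 4)*(p - 5)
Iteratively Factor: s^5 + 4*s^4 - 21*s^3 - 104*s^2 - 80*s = (s + 1)*(s^4 + 3*s^3 - 24*s^2 - 80*s) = (s - 5)*(s + 1)*(s^3 + 8*s^2 + 16*s) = (s - 5)*(s + 1)*(s + 4)*(s^2 + 4*s) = (s - 5)*(s + 1)*(s + 4)^2*(s)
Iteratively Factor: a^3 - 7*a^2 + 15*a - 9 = (a - 3)*(a^2 - 4*a + 3) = (a - 3)^2*(a - 1)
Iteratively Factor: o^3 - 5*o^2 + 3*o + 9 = (o + 1)*(o^2 - 6*o + 9) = (o - 3)*(o + 1)*(o - 3)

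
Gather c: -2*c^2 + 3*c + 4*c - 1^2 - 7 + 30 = -2*c^2 + 7*c + 22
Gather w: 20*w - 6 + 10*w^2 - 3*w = 10*w^2 + 17*w - 6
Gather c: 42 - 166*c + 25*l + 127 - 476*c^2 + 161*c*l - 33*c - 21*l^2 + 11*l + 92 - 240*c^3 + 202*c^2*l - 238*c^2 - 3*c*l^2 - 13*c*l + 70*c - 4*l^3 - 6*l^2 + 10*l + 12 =-240*c^3 + c^2*(202*l - 714) + c*(-3*l^2 + 148*l - 129) - 4*l^3 - 27*l^2 + 46*l + 273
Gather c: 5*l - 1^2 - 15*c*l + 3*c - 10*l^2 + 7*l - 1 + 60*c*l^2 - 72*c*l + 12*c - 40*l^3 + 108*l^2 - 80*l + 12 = c*(60*l^2 - 87*l + 15) - 40*l^3 + 98*l^2 - 68*l + 10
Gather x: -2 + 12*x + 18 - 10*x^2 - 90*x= -10*x^2 - 78*x + 16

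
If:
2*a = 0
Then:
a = 0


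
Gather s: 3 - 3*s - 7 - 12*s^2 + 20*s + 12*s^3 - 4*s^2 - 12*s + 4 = 12*s^3 - 16*s^2 + 5*s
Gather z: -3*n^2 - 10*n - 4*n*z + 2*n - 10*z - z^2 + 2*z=-3*n^2 - 8*n - z^2 + z*(-4*n - 8)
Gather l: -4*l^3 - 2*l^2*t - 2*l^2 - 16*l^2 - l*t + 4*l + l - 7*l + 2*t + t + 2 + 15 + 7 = -4*l^3 + l^2*(-2*t - 18) + l*(-t - 2) + 3*t + 24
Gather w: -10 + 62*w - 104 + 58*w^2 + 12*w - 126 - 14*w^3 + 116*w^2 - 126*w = -14*w^3 + 174*w^2 - 52*w - 240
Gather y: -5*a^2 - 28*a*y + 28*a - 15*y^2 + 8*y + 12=-5*a^2 + 28*a - 15*y^2 + y*(8 - 28*a) + 12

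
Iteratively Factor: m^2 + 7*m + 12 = (m + 4)*(m + 3)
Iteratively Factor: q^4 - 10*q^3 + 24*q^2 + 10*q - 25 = (q + 1)*(q^3 - 11*q^2 + 35*q - 25) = (q - 5)*(q + 1)*(q^2 - 6*q + 5) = (q - 5)*(q - 1)*(q + 1)*(q - 5)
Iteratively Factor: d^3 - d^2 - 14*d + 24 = (d + 4)*(d^2 - 5*d + 6) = (d - 2)*(d + 4)*(d - 3)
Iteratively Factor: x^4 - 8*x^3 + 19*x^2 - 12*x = (x - 3)*(x^3 - 5*x^2 + 4*x) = (x - 3)*(x - 1)*(x^2 - 4*x) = x*(x - 3)*(x - 1)*(x - 4)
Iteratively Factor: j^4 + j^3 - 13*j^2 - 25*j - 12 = (j + 1)*(j^3 - 13*j - 12) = (j - 4)*(j + 1)*(j^2 + 4*j + 3) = (j - 4)*(j + 1)^2*(j + 3)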